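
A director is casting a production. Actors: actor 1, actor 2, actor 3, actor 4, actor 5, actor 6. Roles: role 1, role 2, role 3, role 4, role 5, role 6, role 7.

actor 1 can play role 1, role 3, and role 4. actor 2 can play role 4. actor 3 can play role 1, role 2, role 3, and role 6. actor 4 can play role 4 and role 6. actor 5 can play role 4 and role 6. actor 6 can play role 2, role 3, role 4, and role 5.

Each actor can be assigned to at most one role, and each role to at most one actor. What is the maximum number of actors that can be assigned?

For example, pair actor 1-role 1, actor 2-role 4, actor 3-role 2, actor 4-role 6, actor 6-role 3.
The set {actor 2, actor 4, actor 5} has only 2 neighbours ({role 4, role 6}), so by Hall's theorem at most 5 of the 6 actors can be matched.

5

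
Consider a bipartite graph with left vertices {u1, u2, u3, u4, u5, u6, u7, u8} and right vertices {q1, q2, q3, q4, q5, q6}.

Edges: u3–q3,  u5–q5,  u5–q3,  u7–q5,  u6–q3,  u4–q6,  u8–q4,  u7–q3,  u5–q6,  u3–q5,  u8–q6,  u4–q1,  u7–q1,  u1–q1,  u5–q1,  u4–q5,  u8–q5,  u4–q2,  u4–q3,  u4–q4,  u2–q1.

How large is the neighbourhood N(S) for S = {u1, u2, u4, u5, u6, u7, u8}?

The union of neighbours of {u1, u2, u4, u5, u6, u7, u8} is {q1, q2, q3, q4, q5, q6}, which has 6 elements.
Since |N(S)| = 6 < |S| = 7, Hall's condition fails for this subset.

6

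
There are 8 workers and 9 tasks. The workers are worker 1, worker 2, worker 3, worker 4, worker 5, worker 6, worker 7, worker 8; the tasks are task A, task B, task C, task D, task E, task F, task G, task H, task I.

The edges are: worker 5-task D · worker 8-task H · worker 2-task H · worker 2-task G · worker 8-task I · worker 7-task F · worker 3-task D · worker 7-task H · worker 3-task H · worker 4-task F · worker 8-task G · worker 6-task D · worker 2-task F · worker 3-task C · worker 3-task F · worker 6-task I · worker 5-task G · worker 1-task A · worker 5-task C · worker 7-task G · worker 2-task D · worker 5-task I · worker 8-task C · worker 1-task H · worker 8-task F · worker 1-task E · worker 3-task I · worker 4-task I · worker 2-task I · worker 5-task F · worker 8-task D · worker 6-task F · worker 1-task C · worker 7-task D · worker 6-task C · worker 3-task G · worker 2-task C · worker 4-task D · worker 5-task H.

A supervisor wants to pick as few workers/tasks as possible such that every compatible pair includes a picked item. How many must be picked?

The 7 edges worker 1–task E, worker 2–task C, worker 3–task H, worker 4–task I, worker 5–task G, worker 6–task F, worker 7–task D form a matching, so any vertex cover needs at least 7 vertices (one per matched edge).
Conversely {worker 1, task C, task D, task F, task G, task H, task I} meets every edge and has exactly 7 vertices, so 7 is optimal.

7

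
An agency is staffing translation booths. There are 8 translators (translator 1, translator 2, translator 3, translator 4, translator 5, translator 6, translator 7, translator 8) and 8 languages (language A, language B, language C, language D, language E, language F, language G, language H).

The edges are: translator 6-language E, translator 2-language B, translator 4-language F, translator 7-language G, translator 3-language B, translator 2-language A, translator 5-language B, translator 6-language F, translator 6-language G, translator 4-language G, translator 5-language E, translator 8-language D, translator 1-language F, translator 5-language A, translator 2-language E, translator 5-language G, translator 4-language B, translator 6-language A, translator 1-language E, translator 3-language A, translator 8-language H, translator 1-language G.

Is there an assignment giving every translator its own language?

The set {translator 1, translator 2, translator 3, translator 4, translator 5, translator 6, translator 7} has only 5 neighbours ({language A, language B, language E, language F, language G}), so by Hall's theorem at most 6 of the 8 translators can be matched.
Hence no matching covers every translator.

No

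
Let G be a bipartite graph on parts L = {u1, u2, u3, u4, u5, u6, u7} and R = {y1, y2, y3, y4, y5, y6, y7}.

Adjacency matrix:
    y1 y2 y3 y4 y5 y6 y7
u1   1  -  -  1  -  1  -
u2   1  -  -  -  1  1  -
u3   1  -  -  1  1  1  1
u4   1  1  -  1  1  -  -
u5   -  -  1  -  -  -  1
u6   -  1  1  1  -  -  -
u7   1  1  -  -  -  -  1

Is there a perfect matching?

Yes

For example, pair u1-y4, u2-y6, u3-y5, u4-y1, u5-y3, u6-y2, u7-y7.
All 7 left vertices are covered.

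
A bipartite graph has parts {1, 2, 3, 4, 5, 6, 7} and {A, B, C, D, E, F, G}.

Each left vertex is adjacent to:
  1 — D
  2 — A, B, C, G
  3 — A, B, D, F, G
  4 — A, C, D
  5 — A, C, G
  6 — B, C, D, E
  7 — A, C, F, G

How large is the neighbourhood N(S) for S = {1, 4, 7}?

5

The union of neighbours of {1, 4, 7} is {A, C, D, F, G}, which has 5 elements.
Since |N(S)| = 5 ≥ |S| = 3, Hall's condition holds for this subset.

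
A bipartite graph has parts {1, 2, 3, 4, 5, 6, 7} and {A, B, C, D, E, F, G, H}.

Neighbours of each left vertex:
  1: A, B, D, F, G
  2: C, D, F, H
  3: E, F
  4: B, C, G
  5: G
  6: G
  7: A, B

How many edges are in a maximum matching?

6

A valid assignment of size 6: 1→A, 2→F, 3→E, 4→C, 5→G, 7→B.
The set {5, 6} has only 1 neighbour ({G}), so by Hall's theorem at most 6 of the 7 left vertices can be matched.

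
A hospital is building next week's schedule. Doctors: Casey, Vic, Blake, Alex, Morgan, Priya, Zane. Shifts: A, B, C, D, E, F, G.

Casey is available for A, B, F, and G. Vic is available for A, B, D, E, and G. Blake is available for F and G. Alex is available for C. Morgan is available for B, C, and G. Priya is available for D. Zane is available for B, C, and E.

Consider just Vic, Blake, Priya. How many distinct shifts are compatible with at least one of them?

6

The union of neighbours of {Vic, Blake, Priya} is {A, B, D, E, F, G}, which has 6 elements.
Since |N(S)| = 6 ≥ |S| = 3, Hall's condition holds for this subset.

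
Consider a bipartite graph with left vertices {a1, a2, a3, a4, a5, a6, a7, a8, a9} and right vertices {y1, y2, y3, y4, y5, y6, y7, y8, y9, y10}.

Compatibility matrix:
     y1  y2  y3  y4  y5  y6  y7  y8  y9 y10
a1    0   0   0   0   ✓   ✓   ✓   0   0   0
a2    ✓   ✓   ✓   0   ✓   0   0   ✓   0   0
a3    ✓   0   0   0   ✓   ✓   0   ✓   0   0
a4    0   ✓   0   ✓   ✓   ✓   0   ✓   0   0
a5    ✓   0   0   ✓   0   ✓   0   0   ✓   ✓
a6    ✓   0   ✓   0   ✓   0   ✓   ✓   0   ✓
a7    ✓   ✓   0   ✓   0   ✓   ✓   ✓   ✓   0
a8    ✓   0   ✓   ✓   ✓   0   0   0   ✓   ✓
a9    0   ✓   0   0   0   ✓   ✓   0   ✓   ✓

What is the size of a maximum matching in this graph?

9

A valid assignment of size 9: a1–y5, a2–y2, a3–y1, a4–y8, a5–y6, a6–y3, a7–y4, a8–y10, a9–y7.
All 9 left vertices are matched, so no larger matching exists.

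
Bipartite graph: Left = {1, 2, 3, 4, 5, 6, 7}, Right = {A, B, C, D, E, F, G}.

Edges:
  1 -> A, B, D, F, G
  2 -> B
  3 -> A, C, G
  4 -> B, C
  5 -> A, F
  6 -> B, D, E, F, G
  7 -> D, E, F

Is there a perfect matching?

Yes

A valid assignment of size 7: 1→D, 2→B, 3→A, 4→C, 5→F, 6→G, 7→E.
All 7 left vertices are covered.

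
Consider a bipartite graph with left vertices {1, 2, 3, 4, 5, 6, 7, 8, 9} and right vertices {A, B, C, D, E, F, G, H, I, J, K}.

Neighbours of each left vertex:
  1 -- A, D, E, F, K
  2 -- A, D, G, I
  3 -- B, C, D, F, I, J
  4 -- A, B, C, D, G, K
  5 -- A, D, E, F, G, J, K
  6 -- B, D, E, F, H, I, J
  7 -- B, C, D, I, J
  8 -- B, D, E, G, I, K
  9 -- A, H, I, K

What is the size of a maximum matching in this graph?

For example, pair 1–A, 2–G, 3–F, 4–B, 5–E, 6–H, 7–J, 8–K, 9–I.
This saturates every left vertex, so 9 is the maximum.

9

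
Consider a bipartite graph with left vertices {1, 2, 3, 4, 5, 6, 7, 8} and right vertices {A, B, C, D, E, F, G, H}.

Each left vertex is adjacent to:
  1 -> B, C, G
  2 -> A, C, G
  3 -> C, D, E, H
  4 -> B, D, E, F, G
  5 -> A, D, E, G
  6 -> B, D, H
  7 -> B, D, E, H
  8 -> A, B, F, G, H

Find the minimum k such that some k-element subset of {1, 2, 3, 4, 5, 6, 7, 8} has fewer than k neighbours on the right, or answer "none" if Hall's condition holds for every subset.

A matching saturating every left vertex exists, for instance 1→B, 2→A, 3→C, 4→F, 5→D, 6→H, 7→E, 8→G.
By Hall's marriage theorem, this means |N(S)| ≥ |S| for every subset S, so no violating subset exists.

none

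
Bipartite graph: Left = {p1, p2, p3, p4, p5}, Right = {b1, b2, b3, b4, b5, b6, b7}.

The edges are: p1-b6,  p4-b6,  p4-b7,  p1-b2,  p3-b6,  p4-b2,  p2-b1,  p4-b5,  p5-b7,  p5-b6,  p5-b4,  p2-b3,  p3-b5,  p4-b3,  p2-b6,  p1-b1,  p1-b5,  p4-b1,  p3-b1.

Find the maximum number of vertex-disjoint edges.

One maximum matching: p1→b5, p2→b3, p3→b1, p4→b7, p5→b6.
This saturates every left vertex, so 5 is the maximum.

5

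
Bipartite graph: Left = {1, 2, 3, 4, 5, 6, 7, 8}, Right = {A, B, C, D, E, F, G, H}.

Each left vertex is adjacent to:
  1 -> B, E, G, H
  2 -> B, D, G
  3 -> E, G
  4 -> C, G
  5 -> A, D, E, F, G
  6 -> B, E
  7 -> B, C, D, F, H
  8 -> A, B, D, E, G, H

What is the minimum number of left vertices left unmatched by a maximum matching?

A valid assignment of size 8: 1-H, 2-D, 3-E, 4-C, 5-A, 6-B, 7-F, 8-G.
All 8 left vertices are matched, so no larger matching exists.
That matches 8 of the 8, leaving 0 unmatched; no matching can do better.

0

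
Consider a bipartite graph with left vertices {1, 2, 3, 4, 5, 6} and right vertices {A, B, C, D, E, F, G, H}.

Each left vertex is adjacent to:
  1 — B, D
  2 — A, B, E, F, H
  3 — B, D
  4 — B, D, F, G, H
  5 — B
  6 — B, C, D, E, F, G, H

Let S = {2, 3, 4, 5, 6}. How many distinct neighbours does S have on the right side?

8

The union of neighbours of {2, 3, 4, 5, 6} is {A, B, C, D, E, F, G, H}, which has 8 elements.
Since |N(S)| = 8 ≥ |S| = 5, Hall's condition holds for this subset.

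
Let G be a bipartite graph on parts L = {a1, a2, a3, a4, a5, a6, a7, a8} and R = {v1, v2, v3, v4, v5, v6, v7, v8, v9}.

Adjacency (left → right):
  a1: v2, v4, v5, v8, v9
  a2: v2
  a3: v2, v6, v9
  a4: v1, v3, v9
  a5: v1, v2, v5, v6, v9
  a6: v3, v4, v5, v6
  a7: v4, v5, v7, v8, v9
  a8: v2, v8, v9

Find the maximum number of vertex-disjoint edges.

8

One maximum matching: a1–v5, a2–v2, a3–v6, a4–v3, a5–v1, a6–v4, a7–v8, a8–v9.
All 8 left vertices are matched, so no larger matching exists.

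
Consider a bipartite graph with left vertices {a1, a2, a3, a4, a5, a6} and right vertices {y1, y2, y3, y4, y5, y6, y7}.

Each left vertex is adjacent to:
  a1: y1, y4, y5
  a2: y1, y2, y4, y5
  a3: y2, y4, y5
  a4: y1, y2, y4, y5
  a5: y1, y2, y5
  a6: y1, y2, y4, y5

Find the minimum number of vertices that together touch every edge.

The 4 edges a1–y4, a2–y2, a3–y5, a4–y1 form a matching, so any vertex cover needs at least 4 vertices (one per matched edge).
Conversely {y1, y2, y4, y5} meets every edge and has exactly 4 vertices, so 4 is optimal.

4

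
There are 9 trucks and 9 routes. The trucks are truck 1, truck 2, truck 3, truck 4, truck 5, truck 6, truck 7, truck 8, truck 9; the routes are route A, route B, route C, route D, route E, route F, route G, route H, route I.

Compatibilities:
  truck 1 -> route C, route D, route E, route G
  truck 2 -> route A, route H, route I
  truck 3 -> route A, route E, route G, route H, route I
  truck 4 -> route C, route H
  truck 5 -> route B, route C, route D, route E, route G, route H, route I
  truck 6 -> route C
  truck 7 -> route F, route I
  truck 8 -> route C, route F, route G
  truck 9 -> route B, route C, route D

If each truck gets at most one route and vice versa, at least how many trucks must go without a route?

0

One maximum matching: truck 1-route D, truck 2-route A, truck 3-route E, truck 4-route H, truck 5-route I, truck 6-route C, truck 7-route F, truck 8-route G, truck 9-route B.
All 9 trucks are matched, so no larger matching exists.
That matches 9 of the 9, leaving 0 unmatched; no matching can do better.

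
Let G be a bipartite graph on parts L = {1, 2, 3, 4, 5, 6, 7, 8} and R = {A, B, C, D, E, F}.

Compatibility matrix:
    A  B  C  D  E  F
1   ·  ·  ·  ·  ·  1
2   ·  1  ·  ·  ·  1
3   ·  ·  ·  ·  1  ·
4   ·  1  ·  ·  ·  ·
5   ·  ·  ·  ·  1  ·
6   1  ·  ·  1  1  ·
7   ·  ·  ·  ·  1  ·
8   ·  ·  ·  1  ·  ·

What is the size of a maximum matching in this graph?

5

One maximum matching: 1–F, 2–B, 3–E, 6–A, 8–D.
The set {1, 2, 3, 4, 5, 7} has only 3 neighbours ({B, E, F}), so by Hall's theorem at most 5 of the 8 left vertices can be matched.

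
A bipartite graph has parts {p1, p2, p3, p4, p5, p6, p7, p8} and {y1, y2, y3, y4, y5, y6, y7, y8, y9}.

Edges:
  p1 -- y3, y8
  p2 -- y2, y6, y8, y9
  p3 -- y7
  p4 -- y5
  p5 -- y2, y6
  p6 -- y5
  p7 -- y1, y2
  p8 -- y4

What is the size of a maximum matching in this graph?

For example, pair p1–y3, p2–y8, p3–y7, p4–y5, p5–y2, p7–y1, p8–y4.
The set {p4, p6} has only 1 neighbour ({y5}), so by Hall's theorem at most 7 of the 8 left vertices can be matched.

7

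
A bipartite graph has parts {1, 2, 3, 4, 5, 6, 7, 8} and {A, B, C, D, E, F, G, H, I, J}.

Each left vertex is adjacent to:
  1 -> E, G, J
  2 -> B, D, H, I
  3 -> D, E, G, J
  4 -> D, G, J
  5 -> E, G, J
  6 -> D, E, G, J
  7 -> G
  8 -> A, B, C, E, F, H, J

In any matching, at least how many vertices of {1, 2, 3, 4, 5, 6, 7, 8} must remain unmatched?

A valid assignment of size 6: 1→J, 2→B, 3→G, 4→D, 5→E, 8→A.
The set {1, 3, 4, 5, 6, 7} has only 4 neighbours ({D, E, G, J}), so by Hall's theorem at most 6 of the 8 left vertices can be matched.
That matches 6 of the 8, leaving 2 unmatched; no matching can do better.

2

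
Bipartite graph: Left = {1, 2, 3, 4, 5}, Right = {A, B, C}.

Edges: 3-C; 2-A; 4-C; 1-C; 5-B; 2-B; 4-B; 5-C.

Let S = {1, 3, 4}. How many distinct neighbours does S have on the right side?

2

The union of neighbours of {1, 3, 4} is {B, C}, which has 2 elements.
Since |N(S)| = 2 < |S| = 3, Hall's condition fails for this subset.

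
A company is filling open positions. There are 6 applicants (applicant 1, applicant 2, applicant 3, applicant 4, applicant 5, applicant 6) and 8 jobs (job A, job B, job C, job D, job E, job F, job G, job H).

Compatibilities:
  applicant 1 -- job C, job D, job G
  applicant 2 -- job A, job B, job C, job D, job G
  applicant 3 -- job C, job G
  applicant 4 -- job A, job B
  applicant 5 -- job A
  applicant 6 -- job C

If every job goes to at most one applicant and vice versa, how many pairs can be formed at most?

One maximum matching: applicant 1-job G, applicant 2-job D, applicant 3-job C, applicant 4-job B, applicant 5-job A.
The set {applicant 1, applicant 2, applicant 3, applicant 4, applicant 5, applicant 6} has only 5 neighbours ({job A, job B, job C, job D, job G}), so by Hall's theorem at most 5 of the 6 applicants can be matched.

5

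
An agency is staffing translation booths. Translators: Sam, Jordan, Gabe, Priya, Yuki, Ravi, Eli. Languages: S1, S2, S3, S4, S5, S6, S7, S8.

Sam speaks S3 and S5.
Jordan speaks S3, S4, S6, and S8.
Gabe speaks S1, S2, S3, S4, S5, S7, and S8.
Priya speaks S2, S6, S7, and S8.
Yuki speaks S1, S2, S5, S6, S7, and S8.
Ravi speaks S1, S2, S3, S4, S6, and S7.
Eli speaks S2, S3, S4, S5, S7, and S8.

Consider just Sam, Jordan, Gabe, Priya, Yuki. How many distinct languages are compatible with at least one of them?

The union of neighbours of {Sam, Jordan, Gabe, Priya, Yuki} is {S1, S2, S3, S4, S5, S6, S7, S8}, which has 8 elements.
Since |N(S)| = 8 ≥ |S| = 5, Hall's condition holds for this subset.

8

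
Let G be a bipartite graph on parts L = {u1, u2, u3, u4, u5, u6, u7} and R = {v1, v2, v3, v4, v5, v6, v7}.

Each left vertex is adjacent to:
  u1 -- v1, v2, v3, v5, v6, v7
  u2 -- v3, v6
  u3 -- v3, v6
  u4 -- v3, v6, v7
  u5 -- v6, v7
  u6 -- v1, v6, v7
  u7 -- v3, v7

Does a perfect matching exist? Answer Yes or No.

The set {u2, u3, u4, u5, u7} has only 3 neighbours ({v3, v6, v7}), so by Hall's theorem at most 5 of the 7 left vertices can be matched.
Hence no matching covers every left vertex.

No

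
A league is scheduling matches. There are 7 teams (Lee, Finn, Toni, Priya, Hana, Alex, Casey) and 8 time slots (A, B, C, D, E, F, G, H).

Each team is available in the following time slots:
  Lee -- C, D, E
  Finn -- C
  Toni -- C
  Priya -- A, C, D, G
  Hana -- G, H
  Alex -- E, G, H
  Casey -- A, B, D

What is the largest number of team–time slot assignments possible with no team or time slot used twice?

6

A valid assignment of size 6: Lee→D, Finn→C, Priya→G, Hana→H, Alex→E, Casey→B.
The set {Finn, Toni} has only 1 neighbour ({C}), so by Hall's theorem at most 6 of the 7 teams can be matched.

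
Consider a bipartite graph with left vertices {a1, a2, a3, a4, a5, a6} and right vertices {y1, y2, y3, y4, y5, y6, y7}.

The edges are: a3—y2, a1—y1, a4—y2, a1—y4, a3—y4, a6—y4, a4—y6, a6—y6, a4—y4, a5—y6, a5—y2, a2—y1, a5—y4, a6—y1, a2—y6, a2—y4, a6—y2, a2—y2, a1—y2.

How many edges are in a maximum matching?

For example, pair a1-y1, a2-y6, a3-y4, a4-y2.
The set {a1, a2, a3, a4, a5, a6} has only 4 neighbours ({y1, y2, y4, y6}), so by Hall's theorem at most 4 of the 6 left vertices can be matched.

4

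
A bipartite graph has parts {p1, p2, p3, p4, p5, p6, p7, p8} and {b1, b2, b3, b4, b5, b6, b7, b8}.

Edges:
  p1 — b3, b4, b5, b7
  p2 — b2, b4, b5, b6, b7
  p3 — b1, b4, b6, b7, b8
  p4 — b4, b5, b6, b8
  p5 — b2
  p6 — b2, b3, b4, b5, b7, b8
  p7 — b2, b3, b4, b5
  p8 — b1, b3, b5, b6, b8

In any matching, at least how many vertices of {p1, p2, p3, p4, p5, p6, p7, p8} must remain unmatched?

0

For example, pair p1-b3, p2-b6, p3-b7, p4-b8, p5-b2, p6-b5, p7-b4, p8-b1.
This saturates every left vertex, so 8 is the maximum.
That matches 8 of the 8, leaving 0 unmatched; no matching can do better.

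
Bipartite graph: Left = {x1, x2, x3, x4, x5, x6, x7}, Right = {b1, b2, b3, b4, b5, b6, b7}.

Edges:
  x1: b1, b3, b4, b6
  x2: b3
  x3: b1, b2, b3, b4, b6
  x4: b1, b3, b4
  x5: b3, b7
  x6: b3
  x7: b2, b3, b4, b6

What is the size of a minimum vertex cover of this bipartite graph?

6

A maximum matching has 6 edges (e.g. x1–b4, x2–b3, x3–b2, x4–b1, x5–b7, x7–b6).
By König's theorem the minimum vertex cover has the same size. One such cover is {x1, x3, x4, x5, x7, b3}.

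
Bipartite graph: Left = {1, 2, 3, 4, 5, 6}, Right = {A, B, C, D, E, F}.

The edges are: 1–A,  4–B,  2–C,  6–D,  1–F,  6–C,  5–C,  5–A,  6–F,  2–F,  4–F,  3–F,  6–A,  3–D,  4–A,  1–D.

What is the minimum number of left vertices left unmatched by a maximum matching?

1

One maximum matching: 1–A, 2–F, 3–D, 4–B, 5–C.
The set {1, 2, 3, 5, 6} has only 4 neighbours ({A, C, D, F}), so by Hall's theorem at most 5 of the 6 left vertices can be matched.
That matches 5 of the 6, leaving 1 unmatched; no matching can do better.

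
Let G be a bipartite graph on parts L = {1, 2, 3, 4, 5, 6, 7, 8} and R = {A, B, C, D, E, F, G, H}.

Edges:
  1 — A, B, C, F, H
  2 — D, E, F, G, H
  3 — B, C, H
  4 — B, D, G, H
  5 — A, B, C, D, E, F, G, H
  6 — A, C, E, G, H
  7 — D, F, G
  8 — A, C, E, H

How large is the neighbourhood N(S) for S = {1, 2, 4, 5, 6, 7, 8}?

The union of neighbours of {1, 2, 4, 5, 6, 7, 8} is {A, B, C, D, E, F, G, H}, which has 8 elements.
Since |N(S)| = 8 ≥ |S| = 7, Hall's condition holds for this subset.

8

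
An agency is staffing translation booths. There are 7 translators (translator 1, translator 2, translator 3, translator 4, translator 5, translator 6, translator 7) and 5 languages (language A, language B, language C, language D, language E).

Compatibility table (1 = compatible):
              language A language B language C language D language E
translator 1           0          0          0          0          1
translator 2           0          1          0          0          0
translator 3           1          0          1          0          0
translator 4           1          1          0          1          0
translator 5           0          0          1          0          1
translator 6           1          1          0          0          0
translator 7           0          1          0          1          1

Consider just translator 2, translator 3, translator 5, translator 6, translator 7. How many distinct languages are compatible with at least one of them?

The union of neighbours of {translator 2, translator 3, translator 5, translator 6, translator 7} is {language A, language B, language C, language D, language E}, which has 5 elements.
Since |N(S)| = 5 ≥ |S| = 5, Hall's condition holds for this subset.

5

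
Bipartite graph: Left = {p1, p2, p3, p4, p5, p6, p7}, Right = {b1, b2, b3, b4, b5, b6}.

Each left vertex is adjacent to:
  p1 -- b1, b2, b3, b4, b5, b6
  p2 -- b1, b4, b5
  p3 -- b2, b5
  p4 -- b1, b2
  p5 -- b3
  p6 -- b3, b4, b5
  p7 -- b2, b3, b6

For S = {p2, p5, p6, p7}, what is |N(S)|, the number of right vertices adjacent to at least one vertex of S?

The union of neighbours of {p2, p5, p6, p7} is {b1, b2, b3, b4, b5, b6}, which has 6 elements.
Since |N(S)| = 6 ≥ |S| = 4, Hall's condition holds for this subset.

6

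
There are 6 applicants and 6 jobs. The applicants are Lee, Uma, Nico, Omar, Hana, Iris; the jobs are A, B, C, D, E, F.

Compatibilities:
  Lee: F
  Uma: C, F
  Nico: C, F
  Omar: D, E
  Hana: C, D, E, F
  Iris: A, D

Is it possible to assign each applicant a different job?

No

The set {Lee, Uma, Nico} has only 2 neighbours ({C, F}), so by Hall's theorem at most 5 of the 6 applicants can be matched.
Hence no matching covers every applicant.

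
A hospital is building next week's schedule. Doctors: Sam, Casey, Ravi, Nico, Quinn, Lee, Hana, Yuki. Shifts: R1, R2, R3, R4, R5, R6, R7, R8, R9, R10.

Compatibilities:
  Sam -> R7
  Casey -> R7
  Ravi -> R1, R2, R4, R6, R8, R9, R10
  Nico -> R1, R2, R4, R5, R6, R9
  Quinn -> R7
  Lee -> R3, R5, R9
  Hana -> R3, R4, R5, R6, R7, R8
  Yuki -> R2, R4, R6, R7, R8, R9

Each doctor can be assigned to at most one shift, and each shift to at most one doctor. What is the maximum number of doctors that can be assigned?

A valid assignment of size 6: Sam–R7, Ravi–R6, Nico–R2, Lee–R5, Hana–R3, Yuki–R9.
The set {Sam, Casey, Quinn} has only 1 neighbour ({R7}), so by Hall's theorem at most 6 of the 8 doctors can be matched.

6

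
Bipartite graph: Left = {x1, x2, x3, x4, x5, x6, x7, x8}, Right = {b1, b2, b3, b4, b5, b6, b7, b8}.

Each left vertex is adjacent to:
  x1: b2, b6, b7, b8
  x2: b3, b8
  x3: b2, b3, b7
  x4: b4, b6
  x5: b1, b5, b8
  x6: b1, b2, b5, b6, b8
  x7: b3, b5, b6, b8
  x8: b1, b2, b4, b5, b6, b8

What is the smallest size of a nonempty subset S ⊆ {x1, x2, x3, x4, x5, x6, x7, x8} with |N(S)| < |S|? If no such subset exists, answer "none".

A matching saturating every left vertex exists, for instance x1→b7, x2→b3, x3→b2, x4→b4, x5→b8, x6→b5, x7→b6, x8→b1.
By Hall's marriage theorem, this means |N(S)| ≥ |S| for every subset S, so no violating subset exists.

none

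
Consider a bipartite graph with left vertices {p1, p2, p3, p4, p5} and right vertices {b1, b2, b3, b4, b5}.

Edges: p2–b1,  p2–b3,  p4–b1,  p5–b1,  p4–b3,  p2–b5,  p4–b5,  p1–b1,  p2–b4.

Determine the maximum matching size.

3

A valid assignment of size 3: p1-b1, p2-b4, p4-b3.
The set {p1, p3, p5} has only 1 neighbour ({b1}), so by Hall's theorem at most 3 of the 5 left vertices can be matched.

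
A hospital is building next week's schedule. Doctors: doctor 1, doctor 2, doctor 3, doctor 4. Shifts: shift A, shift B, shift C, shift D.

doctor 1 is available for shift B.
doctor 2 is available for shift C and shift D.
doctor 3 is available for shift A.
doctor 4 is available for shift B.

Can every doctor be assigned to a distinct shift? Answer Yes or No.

The set {doctor 1, doctor 4} has only 1 neighbour ({shift B}), so by Hall's theorem at most 3 of the 4 doctors can be matched.
Hence no matching covers every doctor.

No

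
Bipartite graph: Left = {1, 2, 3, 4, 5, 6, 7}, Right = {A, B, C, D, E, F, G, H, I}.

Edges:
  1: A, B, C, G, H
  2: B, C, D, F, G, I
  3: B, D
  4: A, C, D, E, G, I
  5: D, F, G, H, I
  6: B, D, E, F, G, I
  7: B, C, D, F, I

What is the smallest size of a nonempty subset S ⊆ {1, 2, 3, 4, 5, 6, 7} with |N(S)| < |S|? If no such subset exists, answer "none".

none

A matching saturating every left vertex exists, for instance 1→H, 2→G, 3→D, 4→A, 5→F, 6→E, 7→B.
By Hall's marriage theorem, this means |N(S)| ≥ |S| for every subset S, so no violating subset exists.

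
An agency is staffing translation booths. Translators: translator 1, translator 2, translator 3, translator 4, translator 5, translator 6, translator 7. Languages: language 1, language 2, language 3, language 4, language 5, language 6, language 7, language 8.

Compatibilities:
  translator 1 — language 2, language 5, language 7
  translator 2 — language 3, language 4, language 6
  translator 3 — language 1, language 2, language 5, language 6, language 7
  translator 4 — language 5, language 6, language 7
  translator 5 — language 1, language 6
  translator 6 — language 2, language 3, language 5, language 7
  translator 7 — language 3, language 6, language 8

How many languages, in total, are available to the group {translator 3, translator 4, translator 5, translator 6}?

6

The union of neighbours of {translator 3, translator 4, translator 5, translator 6} is {language 1, language 2, language 3, language 5, language 6, language 7}, which has 6 elements.
Since |N(S)| = 6 ≥ |S| = 4, Hall's condition holds for this subset.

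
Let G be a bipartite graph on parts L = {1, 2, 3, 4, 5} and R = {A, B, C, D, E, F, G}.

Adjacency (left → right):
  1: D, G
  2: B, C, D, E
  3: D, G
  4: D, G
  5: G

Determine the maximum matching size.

3

One maximum matching: 1–D, 2–B, 3–G.
The set {1, 3, 4, 5} has only 2 neighbours ({D, G}), so by Hall's theorem at most 3 of the 5 left vertices can be matched.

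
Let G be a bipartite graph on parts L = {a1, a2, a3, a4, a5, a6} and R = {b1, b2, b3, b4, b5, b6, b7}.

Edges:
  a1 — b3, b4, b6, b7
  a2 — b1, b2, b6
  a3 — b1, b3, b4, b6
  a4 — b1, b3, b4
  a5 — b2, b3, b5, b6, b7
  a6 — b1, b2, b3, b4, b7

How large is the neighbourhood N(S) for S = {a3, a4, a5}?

The union of neighbours of {a3, a4, a5} is {b1, b2, b3, b4, b5, b6, b7}, which has 7 elements.
Since |N(S)| = 7 ≥ |S| = 3, Hall's condition holds for this subset.

7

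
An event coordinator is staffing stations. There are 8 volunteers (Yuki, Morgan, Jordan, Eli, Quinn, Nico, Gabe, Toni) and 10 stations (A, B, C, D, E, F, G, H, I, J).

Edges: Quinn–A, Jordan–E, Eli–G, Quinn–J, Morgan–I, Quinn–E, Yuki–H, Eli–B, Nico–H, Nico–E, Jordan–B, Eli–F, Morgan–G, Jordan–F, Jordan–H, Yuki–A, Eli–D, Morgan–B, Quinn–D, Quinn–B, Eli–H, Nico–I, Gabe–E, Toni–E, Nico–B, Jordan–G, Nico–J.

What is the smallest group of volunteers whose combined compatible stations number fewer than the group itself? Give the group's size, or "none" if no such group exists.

2

Take S = {Gabe, Toni}. Its neighbourhood is {E}, so |N(S)| = 1 < |S| = 2.
No single vertex violates Hall's condition since each has at least one neighbour, so 2 is the minimum.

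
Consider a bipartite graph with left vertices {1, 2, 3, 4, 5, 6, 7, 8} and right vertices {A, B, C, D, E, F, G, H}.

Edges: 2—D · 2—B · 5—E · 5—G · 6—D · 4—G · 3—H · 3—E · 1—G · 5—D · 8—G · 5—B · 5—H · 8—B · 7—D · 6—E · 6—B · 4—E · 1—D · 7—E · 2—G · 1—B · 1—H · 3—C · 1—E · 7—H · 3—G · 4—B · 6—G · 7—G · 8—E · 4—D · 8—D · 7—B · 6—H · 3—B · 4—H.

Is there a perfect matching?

The set {1, 2, 4, 5, 6, 7, 8} has only 5 neighbours ({B, D, E, G, H}), so by Hall's theorem at most 6 of the 8 left vertices can be matched.
Hence no matching covers every left vertex.

No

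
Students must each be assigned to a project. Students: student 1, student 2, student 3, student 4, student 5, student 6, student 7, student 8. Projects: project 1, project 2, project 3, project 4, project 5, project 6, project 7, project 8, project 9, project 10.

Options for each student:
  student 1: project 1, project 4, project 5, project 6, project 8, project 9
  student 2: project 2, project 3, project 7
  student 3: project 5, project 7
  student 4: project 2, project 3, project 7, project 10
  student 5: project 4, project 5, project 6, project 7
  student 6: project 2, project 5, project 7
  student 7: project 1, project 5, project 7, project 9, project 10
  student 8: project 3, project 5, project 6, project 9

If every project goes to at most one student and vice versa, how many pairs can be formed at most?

8

A valid assignment of size 8: student 1–project 6, student 2–project 3, student 3–project 5, student 4–project 10, student 5–project 4, student 6–project 2, student 7–project 7, student 8–project 9.
All 8 students are matched, so no larger matching exists.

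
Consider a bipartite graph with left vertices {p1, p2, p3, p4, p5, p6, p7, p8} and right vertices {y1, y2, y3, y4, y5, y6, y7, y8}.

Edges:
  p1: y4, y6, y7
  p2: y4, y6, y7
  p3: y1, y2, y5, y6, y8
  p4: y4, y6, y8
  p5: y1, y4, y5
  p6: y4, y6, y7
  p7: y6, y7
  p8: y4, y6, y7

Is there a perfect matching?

The set {p1, p2, p6, p7, p8} has only 3 neighbours ({y4, y6, y7}), so by Hall's theorem at most 6 of the 8 left vertices can be matched.
Hence no matching covers every left vertex.

No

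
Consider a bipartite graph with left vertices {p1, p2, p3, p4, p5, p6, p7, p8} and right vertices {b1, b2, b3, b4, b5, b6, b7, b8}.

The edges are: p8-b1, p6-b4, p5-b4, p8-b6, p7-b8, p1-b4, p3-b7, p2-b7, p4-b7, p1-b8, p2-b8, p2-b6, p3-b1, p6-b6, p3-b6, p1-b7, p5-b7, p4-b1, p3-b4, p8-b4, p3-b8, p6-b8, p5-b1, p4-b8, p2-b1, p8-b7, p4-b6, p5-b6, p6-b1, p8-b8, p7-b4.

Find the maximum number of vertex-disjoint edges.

5

One maximum matching: p1-b4, p2-b8, p3-b1, p4-b7, p5-b6.
The set {p1, p2, p3, p4, p5, p6, p7, p8} has only 5 neighbours ({b1, b4, b6, b7, b8}), so by Hall's theorem at most 5 of the 8 left vertices can be matched.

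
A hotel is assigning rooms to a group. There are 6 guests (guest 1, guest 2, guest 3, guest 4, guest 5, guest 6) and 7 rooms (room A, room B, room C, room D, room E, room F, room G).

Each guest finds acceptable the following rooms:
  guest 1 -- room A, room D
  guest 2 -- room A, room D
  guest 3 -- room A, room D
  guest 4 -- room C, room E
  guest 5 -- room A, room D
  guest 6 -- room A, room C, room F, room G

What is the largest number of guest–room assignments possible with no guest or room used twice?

For example, pair guest 1–room A, guest 2–room D, guest 4–room E, guest 6–room G.
The set {guest 1, guest 2, guest 3, guest 5} has only 2 neighbours ({room A, room D}), so by Hall's theorem at most 4 of the 6 guests can be matched.

4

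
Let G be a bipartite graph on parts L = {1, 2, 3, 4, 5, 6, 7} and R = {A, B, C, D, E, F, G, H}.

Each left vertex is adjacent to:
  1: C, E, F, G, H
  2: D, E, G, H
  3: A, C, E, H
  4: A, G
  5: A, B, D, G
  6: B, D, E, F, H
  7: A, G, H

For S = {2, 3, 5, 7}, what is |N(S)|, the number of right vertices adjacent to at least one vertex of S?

The union of neighbours of {2, 3, 5, 7} is {A, B, C, D, E, G, H}, which has 7 elements.
Since |N(S)| = 7 ≥ |S| = 4, Hall's condition holds for this subset.

7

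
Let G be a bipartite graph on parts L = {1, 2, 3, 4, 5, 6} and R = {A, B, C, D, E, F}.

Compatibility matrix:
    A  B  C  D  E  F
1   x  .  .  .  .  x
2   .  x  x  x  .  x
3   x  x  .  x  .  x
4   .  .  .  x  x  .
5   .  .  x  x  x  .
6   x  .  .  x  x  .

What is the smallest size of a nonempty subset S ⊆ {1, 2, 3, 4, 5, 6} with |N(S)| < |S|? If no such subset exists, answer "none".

none

A matching saturating every left vertex exists, for instance 1→A, 2→F, 3→B, 4→D, 5→C, 6→E.
By Hall's marriage theorem, this means |N(S)| ≥ |S| for every subset S, so no violating subset exists.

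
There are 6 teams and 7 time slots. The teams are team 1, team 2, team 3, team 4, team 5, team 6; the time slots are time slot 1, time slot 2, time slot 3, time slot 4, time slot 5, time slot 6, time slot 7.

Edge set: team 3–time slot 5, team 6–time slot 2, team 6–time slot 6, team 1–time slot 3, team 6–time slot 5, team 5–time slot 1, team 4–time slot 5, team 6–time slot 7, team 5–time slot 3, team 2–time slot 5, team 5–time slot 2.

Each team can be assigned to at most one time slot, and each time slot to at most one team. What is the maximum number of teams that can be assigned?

A valid assignment of size 4: team 1–time slot 3, team 2–time slot 5, team 5–time slot 1, team 6–time slot 2.
The set {team 2, team 3, team 4} has only 1 neighbour ({time slot 5}), so by Hall's theorem at most 4 of the 6 teams can be matched.

4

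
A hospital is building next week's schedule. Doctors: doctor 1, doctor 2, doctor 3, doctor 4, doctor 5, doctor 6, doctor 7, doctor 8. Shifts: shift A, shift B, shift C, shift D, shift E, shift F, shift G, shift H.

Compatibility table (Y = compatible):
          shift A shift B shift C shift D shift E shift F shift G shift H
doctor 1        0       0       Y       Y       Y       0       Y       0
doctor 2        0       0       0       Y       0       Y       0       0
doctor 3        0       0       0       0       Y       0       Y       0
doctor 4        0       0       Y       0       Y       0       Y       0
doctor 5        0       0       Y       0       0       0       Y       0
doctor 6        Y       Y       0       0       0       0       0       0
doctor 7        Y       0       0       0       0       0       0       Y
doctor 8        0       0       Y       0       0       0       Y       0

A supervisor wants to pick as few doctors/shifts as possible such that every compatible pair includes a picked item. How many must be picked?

{doctor 1, doctor 2, doctor 6, doctor 7, shift C, shift E, shift G} is a vertex cover of size 7: every edge has an endpoint in this set.
No smaller cover exists because doctor 1–shift D, doctor 2–shift F, doctor 3–shift E, doctor 4–shift C, doctor 5–shift G, doctor 6–shift A, doctor 7–shift H is a matching of size 7, and a cover must include an endpoint of each of these disjoint edges (König's theorem).

7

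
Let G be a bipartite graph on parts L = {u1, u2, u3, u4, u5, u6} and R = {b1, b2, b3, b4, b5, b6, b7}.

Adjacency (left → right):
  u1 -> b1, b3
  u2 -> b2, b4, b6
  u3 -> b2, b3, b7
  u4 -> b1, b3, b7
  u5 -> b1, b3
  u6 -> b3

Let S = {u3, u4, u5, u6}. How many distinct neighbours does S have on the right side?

4

The union of neighbours of {u3, u4, u5, u6} is {b1, b2, b3, b7}, which has 4 elements.
Since |N(S)| = 4 ≥ |S| = 4, Hall's condition holds for this subset.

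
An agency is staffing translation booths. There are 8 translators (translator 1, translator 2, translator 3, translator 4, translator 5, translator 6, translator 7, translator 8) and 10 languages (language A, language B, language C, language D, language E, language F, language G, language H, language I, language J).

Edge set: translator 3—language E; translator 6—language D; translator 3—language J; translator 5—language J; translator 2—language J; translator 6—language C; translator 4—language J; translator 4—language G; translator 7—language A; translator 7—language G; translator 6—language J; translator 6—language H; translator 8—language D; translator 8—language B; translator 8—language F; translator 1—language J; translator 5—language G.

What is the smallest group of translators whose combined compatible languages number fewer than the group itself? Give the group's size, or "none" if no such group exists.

Take S = {translator 1, translator 2}. Its neighbourhood is {language J}, so |N(S)| = 1 < |S| = 2.
No single vertex violates Hall's condition since each has at least one neighbour, so 2 is the minimum.

2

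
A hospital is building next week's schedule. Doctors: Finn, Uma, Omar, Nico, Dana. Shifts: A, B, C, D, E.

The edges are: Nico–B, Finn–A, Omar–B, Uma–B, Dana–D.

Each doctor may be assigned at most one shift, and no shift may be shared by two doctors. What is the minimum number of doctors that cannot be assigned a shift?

For example, pair Finn→A, Uma→B, Dana→D.
The set {Uma, Omar, Nico} has only 1 neighbour ({B}), so by Hall's theorem at most 3 of the 5 doctors can be matched.
That matches 3 of the 5, leaving 2 unmatched; no matching can do better.

2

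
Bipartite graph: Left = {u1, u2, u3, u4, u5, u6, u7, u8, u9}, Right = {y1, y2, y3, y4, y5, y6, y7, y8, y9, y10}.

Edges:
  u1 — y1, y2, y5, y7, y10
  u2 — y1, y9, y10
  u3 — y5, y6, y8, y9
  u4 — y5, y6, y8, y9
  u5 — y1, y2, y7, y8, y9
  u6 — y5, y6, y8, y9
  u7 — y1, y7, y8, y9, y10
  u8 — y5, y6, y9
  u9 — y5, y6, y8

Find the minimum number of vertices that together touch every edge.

8

The 8 edges u1–y2, u2–y1, u3–y9, u4–y8, u5–y7, u6–y5, u7–y10, u8–y6 form a matching, so any vertex cover needs at least 8 vertices (one per matched edge).
Conversely {u1, u2, u5, u7, y5, y6, y8, y9} meets every edge and has exactly 8 vertices, so 8 is optimal.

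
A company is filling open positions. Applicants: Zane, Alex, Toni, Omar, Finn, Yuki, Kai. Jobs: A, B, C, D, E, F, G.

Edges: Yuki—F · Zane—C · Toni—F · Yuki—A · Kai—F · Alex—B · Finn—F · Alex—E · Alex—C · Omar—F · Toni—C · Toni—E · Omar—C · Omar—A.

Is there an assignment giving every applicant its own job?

The set {Zane, Omar, Finn, Yuki, Kai} has only 3 neighbours ({A, C, F}), so by Hall's theorem at most 5 of the 7 applicants can be matched.
Hence no matching covers every applicant.

No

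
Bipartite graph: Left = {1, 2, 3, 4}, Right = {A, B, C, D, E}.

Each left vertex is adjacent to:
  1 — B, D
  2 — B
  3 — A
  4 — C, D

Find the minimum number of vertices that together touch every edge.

{1, 2, 3, 4} is a vertex cover of size 4: every edge has an endpoint in this set.
No smaller cover exists because 1–D, 2–B, 3–A, 4–C is a matching of size 4, and a cover must include an endpoint of each of these disjoint edges (König's theorem).

4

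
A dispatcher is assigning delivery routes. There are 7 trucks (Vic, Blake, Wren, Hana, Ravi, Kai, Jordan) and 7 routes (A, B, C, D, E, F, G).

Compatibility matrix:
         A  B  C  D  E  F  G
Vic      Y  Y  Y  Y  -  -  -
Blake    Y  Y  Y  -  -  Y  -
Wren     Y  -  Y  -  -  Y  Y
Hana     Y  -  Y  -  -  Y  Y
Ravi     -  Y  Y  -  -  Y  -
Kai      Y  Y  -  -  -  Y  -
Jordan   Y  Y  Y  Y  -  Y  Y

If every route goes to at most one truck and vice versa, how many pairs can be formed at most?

One maximum matching: Vic→D, Blake→A, Wren→C, Hana→G, Ravi→F, Kai→B.
The set {Vic, Blake, Wren, Hana, Ravi, Kai, Jordan} has only 6 neighbours ({A, B, C, D, F, G}), so by Hall's theorem at most 6 of the 7 trucks can be matched.

6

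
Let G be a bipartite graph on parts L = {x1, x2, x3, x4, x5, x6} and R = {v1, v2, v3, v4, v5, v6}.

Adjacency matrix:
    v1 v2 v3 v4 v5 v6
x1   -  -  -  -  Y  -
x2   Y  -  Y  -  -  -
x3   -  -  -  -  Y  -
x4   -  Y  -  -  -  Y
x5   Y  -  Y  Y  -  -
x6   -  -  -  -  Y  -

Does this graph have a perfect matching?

The set {x1, x3, x6} has only 1 neighbour ({v5}), so by Hall's theorem at most 4 of the 6 left vertices can be matched.
Hence no matching covers every left vertex.

No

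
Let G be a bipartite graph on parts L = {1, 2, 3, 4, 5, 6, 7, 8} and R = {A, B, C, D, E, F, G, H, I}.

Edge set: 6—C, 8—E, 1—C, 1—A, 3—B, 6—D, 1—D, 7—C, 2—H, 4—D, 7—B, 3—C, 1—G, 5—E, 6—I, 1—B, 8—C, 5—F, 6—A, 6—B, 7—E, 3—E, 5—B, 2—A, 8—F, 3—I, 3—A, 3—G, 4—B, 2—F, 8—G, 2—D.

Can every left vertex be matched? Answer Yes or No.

Yes

For example, pair 1→A, 2→F, 3→G, 4→D, 5→B, 6→I, 7→C, 8→E.
All 8 left vertices are covered.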